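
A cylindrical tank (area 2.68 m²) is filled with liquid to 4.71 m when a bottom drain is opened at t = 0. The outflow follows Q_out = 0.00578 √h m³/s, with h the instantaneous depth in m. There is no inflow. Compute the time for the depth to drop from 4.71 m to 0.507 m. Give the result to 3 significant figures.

1350 s

With no inflow, A dh/dt = −0.00578 √h.
This is separable: 2 d(√h)/dt = −0.00578/A, so √h = √h₀ − (0.00578/(2A)) t.
t = 2A(√h₀ − √h)/0.00578 = 2·2.68·(√4.71 − √0.507)/0.00578
  = 5.3600 × (2.1703 − 0.71204) / 0.00578 = 1352.3 s.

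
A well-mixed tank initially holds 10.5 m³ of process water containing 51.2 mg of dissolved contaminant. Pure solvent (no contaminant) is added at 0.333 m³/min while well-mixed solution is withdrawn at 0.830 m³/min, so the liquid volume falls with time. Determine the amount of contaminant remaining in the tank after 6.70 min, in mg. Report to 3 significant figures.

27.1 mg

Total volume: dV/dt = Q_in − Q_out = -0.49700 m³/min, so V(t) = 10.5 − 0.49700 t and V(6.70) = 7.1701 m³.
Species balance (pure solvent in): dm/dt = −Q_out · m/V(t).
dm/m = −Q_out dt/(V₀ − 0.49700 t); integrating gives ln(m/m₀) = −(Q_out/(Q_in−Q_out)) ln(V/V₀).
m = m₀ (V₀/V)^(Q_out/(Q_in−Q_out)) = 51.2 × (10.5/7.1701)^(-1.6700) = 27.077 mg.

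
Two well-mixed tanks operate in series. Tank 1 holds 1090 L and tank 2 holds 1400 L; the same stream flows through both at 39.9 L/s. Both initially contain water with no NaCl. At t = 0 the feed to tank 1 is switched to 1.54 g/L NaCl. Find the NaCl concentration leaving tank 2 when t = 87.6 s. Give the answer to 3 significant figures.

Each tank obeys Vᵢ dCᵢ/dt = Q(Cᵢ₋₁ − Cᵢ), so τᵢ = Vᵢ/Q.
τ₁ = 1090/39.9 = 27.318 s; τ₂ = 1400/39.9 = 35.088 s.
Solving the cascade with C₁(0)=C₂(0)=0 gives C₂(t) = C_in[1 − (τ₁ e^(−t/τ₁) − τ₂ e^(−t/τ₂))/(τ₁ − τ₂)].
At t = 87.6: e^(−t/τ₁) = 0.040492, e^(−t/τ₂) = 0.082365.
C₂ = 1.54·[1 − (27.318·0.040492 − 35.088·0.082365)/(-7.7694)] = 1.54·0.77041 = 1.1864 g/L.

1.19 g/L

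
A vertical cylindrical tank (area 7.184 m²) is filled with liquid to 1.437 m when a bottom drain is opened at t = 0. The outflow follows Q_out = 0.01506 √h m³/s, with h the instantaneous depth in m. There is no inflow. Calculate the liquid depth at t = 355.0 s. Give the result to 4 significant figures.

Accumulation of liquid (constant cross-section A): A dh/dt = −0.01506 √h.
This is separable: 2 d(√h)/dt = −0.01506/A, so √h = √h₀ − (0.01506/(2A)) t.
√h = √1.437 − 0.01506·355.0/(2·7.184) = 1.19875 − 0.372098 = 0.826652.
h = 0.826652² = 0.683353 m.

0.6834 m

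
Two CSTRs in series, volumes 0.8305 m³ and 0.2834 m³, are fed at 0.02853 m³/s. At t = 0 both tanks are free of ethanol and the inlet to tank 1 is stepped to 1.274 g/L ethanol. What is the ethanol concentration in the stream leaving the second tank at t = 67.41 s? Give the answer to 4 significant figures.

Species balance on tank i: dCᵢ/dt = (Cᵢ₋₁ − Cᵢ)/τᵢ with τᵢ = Vᵢ/Q.
τ₁ = 0.8305/0.02853 = 29.1097 s; τ₂ = 0.2834/0.02853 = 9.93340 s.
Tank 1: C₁ = C_in(1 − e^(−t/τ₁)). Tank 2 (τ₁ ≠ τ₂): C₂ = C_in[1 − (τ₁ e^(−t/τ₁) − τ₂ e^(−t/τ₂))/(τ₁ − τ₂)].
At t = 67.41: e^(−t/τ₁) = 0.0986949, e^(−t/τ₂) = 0.00112926.
C₂ = 1.274·[1 − (29.1097·0.0986949 − 9.93340·0.00112926)/(19.1763)] = 1.274·0.850766 = 1.08388 g/L.

1.084 g/L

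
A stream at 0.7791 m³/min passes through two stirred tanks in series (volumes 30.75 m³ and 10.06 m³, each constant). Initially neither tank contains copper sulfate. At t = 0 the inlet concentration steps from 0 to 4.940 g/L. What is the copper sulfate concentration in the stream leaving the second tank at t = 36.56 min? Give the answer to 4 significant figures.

2.174 g/L

Species balance on tank i: dCᵢ/dt = (Cᵢ₋₁ − Cᵢ)/τᵢ with τᵢ = Vᵢ/Q.
τ₁ = 30.75/0.7791 = 39.4686 min; τ₂ = 10.06/0.7791 = 12.9123 min.
Tank 1: C₁ = C_in(1 − e^(−t/τ₁)). Tank 2 (τ₁ ≠ τ₂): C₂ = C_in[1 − (τ₁ e^(−t/τ₁) − τ₂ e^(−t/τ₂))/(τ₁ − τ₂)].
At t = 36.56: e^(−t/τ₁) = 0.396014, e^(−t/τ₂) = 0.0589302.
C₂ = 4.940·[1 − (39.4686·0.396014 − 12.9123·0.0589302)/(26.5563)] = 4.940·0.440087 = 2.17403 g/L.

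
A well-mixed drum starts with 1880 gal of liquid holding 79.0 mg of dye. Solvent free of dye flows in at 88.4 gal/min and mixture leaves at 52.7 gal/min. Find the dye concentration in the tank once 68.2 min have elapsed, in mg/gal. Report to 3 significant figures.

Total volume: dV/dt = Q_in − Q_out = 35.700 gal/min, so V(t) = 1880 + 35.700 t and V(68.2) = 4314.7 gal.
No dye enters, so dm/dt = −Q_out · (m/V).
Separate: dm/m = −Q_out dt/V(t) ⇒ ln(m/m₀) = −(Q_out/(Q_in−Q_out)) ln(V/V₀).
m = m₀ (V₀/V)^(Q_out/(Q_in−Q_out)) = 79.0 × (1880/4314.7)^(1.4762) = 23.175 mg.
C = m/V = 23.175/4314.7 = 0.0053712 mg/gal.

0.00537 mg/gal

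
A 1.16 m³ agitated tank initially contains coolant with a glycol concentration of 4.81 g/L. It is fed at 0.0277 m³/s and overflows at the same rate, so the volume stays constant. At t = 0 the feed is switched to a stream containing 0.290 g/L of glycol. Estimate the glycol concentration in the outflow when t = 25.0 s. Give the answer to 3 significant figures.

2.78 g/L

Unsteady species balance (constant V, well mixed): V dC/dt = Q(C_in − C).
Time constant τ = V/Q = 1.16/0.0277 = 41.877 s.
Integrating: C(t) = C_in + (C₀ − C_in) e^(−t/τ).
C(25.0) = 0.290 + (4.81 − 0.290)·e^(−25.0/41.877) = 0.290 + (4.5200)·0.55047 = 2.7781 g/L.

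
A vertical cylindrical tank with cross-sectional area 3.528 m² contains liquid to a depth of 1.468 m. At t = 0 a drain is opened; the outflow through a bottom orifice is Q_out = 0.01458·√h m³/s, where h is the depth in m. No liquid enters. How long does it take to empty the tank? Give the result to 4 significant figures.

A dh/dt = −Q_out = −0.01458 √h.
This is separable: 2 d(√h)/dt = −0.01458/A, so √h = √h₀ − (0.01458/(2A)) t.
Tank is empty when √h = 0: t_empty = 2A√h₀/0.01458.
t_empty = 2·3.528·√1.468/0.01458 = 7.05600·1.21161/0.01458 = 586.360 s.

586.4 s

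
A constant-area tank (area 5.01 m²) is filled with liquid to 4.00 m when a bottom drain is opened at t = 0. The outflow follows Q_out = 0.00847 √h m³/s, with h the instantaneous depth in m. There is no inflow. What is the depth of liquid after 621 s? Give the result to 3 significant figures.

2.18 m

With no inflow, A dh/dt = −0.00847 √h.
This is separable: 2 d(√h)/dt = −0.00847/A, so √h = √h₀ − (0.00847/(2A)) t.
√h = √4.00 − 0.00847·621/(2·5.01) = 2.0000 − 0.52494 = 1.4751.
h = 1.4751² = 2.1758 m.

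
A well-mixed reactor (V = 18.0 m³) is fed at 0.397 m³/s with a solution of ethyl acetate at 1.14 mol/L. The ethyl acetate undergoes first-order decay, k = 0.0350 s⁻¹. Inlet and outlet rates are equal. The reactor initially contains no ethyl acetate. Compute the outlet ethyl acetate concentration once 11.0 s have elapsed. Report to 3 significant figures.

0.205 mol/L

Species balance: V dC/dt = Q C_in − Q C − k V C.
dC/dt = (Q/V) C_in − (Q/V + k) C; effective rate a = Q/V + k = 0.022056 + 0.0350 = 0.057056 s⁻¹.
C_ss = Q C_in/(Q + kV) = 0.44068 mol/L; C(t) = C_ss + (C₀ − C_ss) e^(−a t).
C(11.0) = 0.44068 + (-0.44068)·e^(−0.057056·11.0) = 0.44068 + (-0.44068)·0.53387 = 0.20542 mol/L.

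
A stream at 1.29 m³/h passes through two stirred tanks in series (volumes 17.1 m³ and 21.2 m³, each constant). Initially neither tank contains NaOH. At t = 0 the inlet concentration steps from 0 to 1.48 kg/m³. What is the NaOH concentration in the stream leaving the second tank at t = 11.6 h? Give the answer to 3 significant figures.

0.275 kg/m³

Species balance on tank i: dCᵢ/dt = (Cᵢ₋₁ − Cᵢ)/τᵢ with τᵢ = Vᵢ/Q.
τ₁ = 17.1/1.29 = 13.256 h; τ₂ = 21.2/1.29 = 16.434 h.
Tank 1: C₁ = C_in(1 − e^(−t/τ₁)). Tank 2 (τ₁ ≠ τ₂): C₂ = C_in[1 − (τ₁ e^(−t/τ₁) − τ₂ e^(−t/τ₂))/(τ₁ − τ₂)].
At t = 11.6: e^(−t/τ₁) = 0.41683, e^(−t/τ₂) = 0.49369.
C₂ = 1.48·[1 − (13.256·0.41683 − 16.434·0.49369)/(-3.1783)] = 1.48·0.18573 = 0.27488 kg/m³.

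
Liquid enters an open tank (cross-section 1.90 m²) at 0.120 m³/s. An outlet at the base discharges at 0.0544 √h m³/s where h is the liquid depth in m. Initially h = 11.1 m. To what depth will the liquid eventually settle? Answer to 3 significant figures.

Level balance: A dh/dt = 0.120 − 0.0544 √h. Setting dh/dt = 0:
Q_in = 0.0544 √h_ss ⇒ √h_ss = 0.120/0.0544 = 2.2059.
h_ss = 2.2059² = 4.8659 m. (Since h₀ = 11.1 m > h_ss, the level will fall toward this value.)

4.87 m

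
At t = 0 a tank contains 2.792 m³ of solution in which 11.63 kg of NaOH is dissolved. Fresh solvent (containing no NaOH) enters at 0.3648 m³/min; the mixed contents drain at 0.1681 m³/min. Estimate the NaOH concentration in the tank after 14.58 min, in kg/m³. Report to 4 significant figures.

1.123 kg/m³

Let m(t) be the amount of NaOH. Volume: V(t) = V₀ + (Q_in − Q_out) t = 2.792 + 0.196700 t; V(14.58) = 5.65989 m³.
Solute balance: dm/dt = 0 − Q_out C = −Q_out m/V(t).
dm/m = −Q_out dt/(V₀ + 0.196700 t); integrating gives ln(m/m₀) = −(Q_out/(Q_in−Q_out)) ln(V/V₀).
m = m₀ (V₀/V)^(Q_out/(Q_in−Q_out)) = 11.63 × (2.792/5.65989)^(0.854601) = 6.35784 kg.
C = m/V = 6.35784/5.65989 = 1.12332 kg/m³.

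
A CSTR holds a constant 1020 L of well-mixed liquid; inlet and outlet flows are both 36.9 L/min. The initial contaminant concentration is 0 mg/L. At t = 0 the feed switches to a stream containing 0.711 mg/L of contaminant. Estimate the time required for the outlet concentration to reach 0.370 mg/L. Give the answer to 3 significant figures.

20.3 min

Species balance: V dC/dt = Q(C_in − C) ⇒ τ = V/Q = 27.642 min.
C(t) = C_in + (C₀ − C_in) e^(−t/τ). Set C = 0.370 and solve for t:
e^(−t/τ) = (C − C_in)/(C₀ − C_in) = (0.370 − 0.711)/(0 − 0.711) = 0.47961
t = −τ ln(…) = 27.642 × 0.73479 = 20.311 min.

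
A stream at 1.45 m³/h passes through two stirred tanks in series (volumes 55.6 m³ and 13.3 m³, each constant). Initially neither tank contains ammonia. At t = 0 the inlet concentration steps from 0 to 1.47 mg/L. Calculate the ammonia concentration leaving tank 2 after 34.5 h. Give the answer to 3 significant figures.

0.695 mg/L

Species balance on tank i: dCᵢ/dt = (Cᵢ₋₁ − Cᵢ)/τᵢ with τᵢ = Vᵢ/Q.
τ₁ = 55.6/1.45 = 38.345 h; τ₂ = 13.3/1.45 = 9.1724 h.
Solving the cascade with C₁(0)=C₂(0)=0 gives C₂(t) = C_in[1 − (τ₁ e^(−t/τ₁) − τ₂ e^(−t/τ₂))/(τ₁ − τ₂)].
At t = 34.5: e^(−t/τ₁) = 0.40668, e^(−t/τ₂) = 0.023254.
C₂ = 1.47·[1 − (38.345·0.40668 − 9.1724·0.023254)/(29.172)] = 1.47·0.47276 = 0.69496 mg/L.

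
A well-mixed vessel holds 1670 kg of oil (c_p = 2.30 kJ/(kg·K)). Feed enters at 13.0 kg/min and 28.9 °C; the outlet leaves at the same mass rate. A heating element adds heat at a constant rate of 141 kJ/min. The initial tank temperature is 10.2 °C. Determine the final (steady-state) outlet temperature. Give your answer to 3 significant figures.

Unsteady energy balance on the tank contents: M c_p dT/dt = ṁ c_p (T_in − T) + 141.
At steady state dT/dt = 0 ⇒ T_ss = T_in + Q̇/(ṁ c_p) = 28.9 + 141/(13.0·2.30) = 33.616 °C.

33.6 °C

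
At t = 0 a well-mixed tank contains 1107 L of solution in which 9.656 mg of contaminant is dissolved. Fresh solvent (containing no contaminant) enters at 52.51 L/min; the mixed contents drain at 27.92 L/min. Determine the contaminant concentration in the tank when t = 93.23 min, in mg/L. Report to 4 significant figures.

Let m(t) be the amount of contaminant. Volume: V(t) = V₀ + (Q_in − Q_out) t = 1107 + 24.5900 t; V(93.23) = 3399.53 L.
Species balance (pure solvent in): dm/dt = −Q_out · m/V(t).
Separate: dm/m = −Q_out dt/V(t) ⇒ ln(m/m₀) = −(Q_out/(Q_in−Q_out)) ln(V/V₀).
m = m₀ (V₀/V)^(Q_out/(Q_in−Q_out)) = 9.656 × (1107/3399.53)^(1.13542) = 2.70110 mg.
C = m/V = 2.70110/3399.53 = 0.000794551 mg/L.

0.0007946 mg/L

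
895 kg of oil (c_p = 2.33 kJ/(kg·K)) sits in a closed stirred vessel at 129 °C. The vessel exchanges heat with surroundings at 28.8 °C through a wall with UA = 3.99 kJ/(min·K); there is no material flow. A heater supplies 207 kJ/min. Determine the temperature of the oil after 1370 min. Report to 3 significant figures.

M c_p dT/dt = −UA(T − T_amb) + Q̇.
dT/dt = (T_ss − T)/τ with T_ss = T_amb + Q̇/UA = 28.8 + 207/3.99 = 80.680 °C, τ = M c_p/UA = 895·2.33/3.99 = 522.64 min.
This is linear first-order; T(t) = T_ss + (T₀ − T_ss) e^(−t/τ).
T(1370) = 80.680 + (48.320)·0.072709 = 84.193 °C.

84.2 °C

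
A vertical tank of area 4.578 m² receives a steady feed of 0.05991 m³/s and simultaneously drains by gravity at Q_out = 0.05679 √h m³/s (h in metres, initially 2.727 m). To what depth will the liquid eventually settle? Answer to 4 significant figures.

Mass balance (ρ constant): A dh/dt = Q_in − 0.05679 √h. At steady state dh/dt = 0:
Q_in = 0.05679 √h_ss ⇒ √h_ss = 0.05991/0.05679 = 1.05494.
h_ss = 1.05494² = 1.11290 m. (Since h₀ = 2.727 m > h_ss, the level will fall toward this value.)

1.113 m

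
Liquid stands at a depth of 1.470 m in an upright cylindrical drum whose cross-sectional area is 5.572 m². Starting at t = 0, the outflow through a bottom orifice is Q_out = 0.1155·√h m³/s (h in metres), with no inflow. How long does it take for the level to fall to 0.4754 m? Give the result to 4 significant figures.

A dh/dt = −Q_out = −0.1155 √h.
∫ h^(−1/2) dh = −(0.1155/A) ∫ dt, giving 2√h = 2√h₀ − (0.1155/A) t.
t = 2A(√h₀ − √h)/0.1155 = 2·5.572·(√1.470 − √0.4754)/0.1155
  = 11.1440 × (1.21244 − 0.689493) / 0.1155 = 50.4561 s.

50.46 s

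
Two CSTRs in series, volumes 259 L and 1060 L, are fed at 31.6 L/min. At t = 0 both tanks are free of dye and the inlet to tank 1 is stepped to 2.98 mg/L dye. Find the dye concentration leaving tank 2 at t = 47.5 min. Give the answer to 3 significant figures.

2.03 mg/L

Species balance on tank i: dCᵢ/dt = (Cᵢ₋₁ − Cᵢ)/τᵢ with τᵢ = Vᵢ/Q.
τ₁ = 259/31.6 = 8.1962 min; τ₂ = 1060/31.6 = 33.544 min.
Tank 1: C₁ = C_in(1 − e^(−t/τ₁)). Tank 2 (τ₁ ≠ τ₂): C₂ = C_in[1 − (τ₁ e^(−t/τ₁) − τ₂ e^(−t/τ₂))/(τ₁ − τ₂)].
At t = 47.5: e^(−t/τ₁) = 0.0030416, e^(−t/τ₂) = 0.24267.
C₂ = 2.98·[1 − (8.1962·0.0030416 − 33.544·0.24267)/(-25.348)] = 2.98·0.67984 = 2.0259 mg/L.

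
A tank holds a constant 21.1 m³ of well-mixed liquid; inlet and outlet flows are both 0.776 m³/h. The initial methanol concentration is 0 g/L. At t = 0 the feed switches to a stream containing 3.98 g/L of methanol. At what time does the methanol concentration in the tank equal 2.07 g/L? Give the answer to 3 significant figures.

Species balance: V dC/dt = Q(C_in − C) ⇒ τ = V/Q = 27.191 h.
C(t) = C_in + (C₀ − C_in) e^(−t/τ). Set C = 2.07 and solve for t:
e^(−t/τ) = (C − C_in)/(C₀ − C_in) = (2.07 − 3.98)/(0 − 3.98) = 0.47990
t = −τ ln(…) = 27.191 × 0.73418 = 19.963 h.

20.0 h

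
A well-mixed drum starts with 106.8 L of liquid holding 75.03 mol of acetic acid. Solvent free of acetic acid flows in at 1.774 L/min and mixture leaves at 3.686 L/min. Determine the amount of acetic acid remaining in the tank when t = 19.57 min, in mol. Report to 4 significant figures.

Total volume: dV/dt = Q_in − Q_out = -1.91200 L/min, so V(t) = 106.8 − 1.91200 t and V(19.57) = 69.3822 L.
Solute balance: dm/dt = 0 − Q_out C = −Q_out m/V(t).
dm/m = −Q_out dt/(V₀ − 1.91200 t); integrating gives ln(m/m₀) = −(Q_out/(Q_in−Q_out)) ln(V/V₀).
m = m₀ (V₀/V)^(Q_out/(Q_in−Q_out)) = 75.03 × (106.8/69.3822)^(-1.92782) = 32.6669 mol.

32.67 mol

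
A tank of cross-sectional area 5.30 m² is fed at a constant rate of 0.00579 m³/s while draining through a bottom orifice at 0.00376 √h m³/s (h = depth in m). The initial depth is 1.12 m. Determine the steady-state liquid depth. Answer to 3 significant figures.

2.37 m

Accumulation of liquid (constant cross-section A): A dh/dt = Q_in − 0.00376 √h. At steady state dh/dt = 0:
Q_in = 0.00376 √h_ss ⇒ √h_ss = 0.00579/0.00376 = 1.5399.
h_ss = 1.5399² = 2.3713 m. (Since h₀ = 1.12 m < h_ss, the level will rise toward this value.)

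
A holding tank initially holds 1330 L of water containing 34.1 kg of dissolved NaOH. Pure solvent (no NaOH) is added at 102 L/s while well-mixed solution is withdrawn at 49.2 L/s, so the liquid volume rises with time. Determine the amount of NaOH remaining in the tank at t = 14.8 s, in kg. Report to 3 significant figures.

Let m(t) be the amount of NaOH. Volume: V(t) = V₀ + (Q_in − Q_out) t = 1330 + 52.800 t; V(14.8) = 2111.4 L.
Solute balance: dm/dt = 0 − Q_out C = −Q_out m/V(t).
dm/m = −Q_out dt/(V₀ + 52.800 t); integrating gives ln(m/m₀) = −(Q_out/(Q_in−Q_out)) ln(V/V₀).
m = m₀ (V₀/V)^(Q_out/(Q_in−Q_out)) = 34.1 × (1330/2111.4)^(0.93182) = 22.167 kg.

22.2 kg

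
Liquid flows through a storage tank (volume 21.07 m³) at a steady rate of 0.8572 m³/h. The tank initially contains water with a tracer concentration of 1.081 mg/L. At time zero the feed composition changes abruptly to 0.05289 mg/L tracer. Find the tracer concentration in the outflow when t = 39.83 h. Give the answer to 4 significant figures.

Transient balance on the dissolved component: V dC/dt = Q(C_in − C).
Rewrite as dC/dt + C/τ = C_in/τ, τ = V/Q = 24.5800 h.
C approaches C_in exponentially: C(t) = C_in + (C₀ − C_in) e^(−t/τ).
C(39.83) = 0.05289 + (1.081 − 0.05289)·e^(−39.83/24.5800) = 0.05289 + (1.02811)·0.197815 = 0.256266 mg/L.

0.2563 mg/L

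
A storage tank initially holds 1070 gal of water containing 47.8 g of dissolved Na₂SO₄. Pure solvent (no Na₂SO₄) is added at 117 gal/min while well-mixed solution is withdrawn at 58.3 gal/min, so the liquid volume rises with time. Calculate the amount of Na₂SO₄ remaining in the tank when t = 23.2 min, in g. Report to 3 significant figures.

21.1 g

Let m(t) be the amount of Na₂SO₄. Volume: V(t) = V₀ + (Q_in − Q_out) t = 1070 + 58.700 t; V(23.2) = 2431.8 gal.
No Na₂SO₄ enters, so dm/dt = −Q_out · (m/V).
dm/m = −Q_out dt/(V₀ + 58.700 t); integrating gives ln(m/m₀) = −(Q_out/(Q_in−Q_out)) ln(V/V₀).
m = m₀ (V₀/V)^(Q_out/(Q_in−Q_out)) = 47.8 × (1070/2431.8)^(0.99319) = 21.150 g.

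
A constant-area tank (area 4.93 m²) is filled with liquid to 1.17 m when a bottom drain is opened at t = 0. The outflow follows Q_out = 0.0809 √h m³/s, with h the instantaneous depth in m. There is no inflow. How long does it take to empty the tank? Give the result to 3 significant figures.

With no inflow, A dh/dt = −0.0809 √h.
∫ h^(−1/2) dh = −(0.0809/A) ∫ dt, giving 2√h = 2√h₀ − (0.0809/A) t.
Tank is empty when √h = 0: t_empty = 2A√h₀/0.0809.
t_empty = 2·4.93·√1.17/0.0809 = 9.8600·1.0817/0.0809 = 131.83 s.

132 s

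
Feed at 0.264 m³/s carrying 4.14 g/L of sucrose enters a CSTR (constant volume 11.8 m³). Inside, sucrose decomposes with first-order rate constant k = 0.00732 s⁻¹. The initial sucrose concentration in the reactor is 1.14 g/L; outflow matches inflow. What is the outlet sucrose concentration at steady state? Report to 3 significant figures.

Species balance: V dC/dt = Q C_in − Q C − k V C.
At steady state: 0 = Q C_in − (Q + kV) C_ss, so C_ss = Q C_in/(Q + kV).
C_ss = 0.264·4.14/(0.264 + 0.00732·11.8) = 1.0930/0.35038 = 3.1194 g/L.

3.12 g/L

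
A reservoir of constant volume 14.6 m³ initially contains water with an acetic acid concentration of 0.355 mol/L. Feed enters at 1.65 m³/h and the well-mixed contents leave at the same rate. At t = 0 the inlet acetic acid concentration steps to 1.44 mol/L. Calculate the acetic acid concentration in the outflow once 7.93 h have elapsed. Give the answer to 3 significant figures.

0.997 mol/L

Species balance on the tank: V dC/dt = Q(C_in − C).
Time constant τ = V/Q = 14.6/1.65 = 8.8485 h.
Solution: C(t) = C_in + (C₀ − C_in) e^(−t/τ).
C(7.93) = 1.44 + (0.355 − 1.44)·e^(−7.93/8.8485) = 1.44 + (-1.0850)·0.40812 = 0.99719 mol/L.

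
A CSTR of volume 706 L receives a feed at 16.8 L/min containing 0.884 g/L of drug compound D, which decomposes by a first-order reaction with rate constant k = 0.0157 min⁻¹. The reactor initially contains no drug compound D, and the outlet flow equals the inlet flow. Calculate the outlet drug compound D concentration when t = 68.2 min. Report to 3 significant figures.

0.497 g/L

Species balance: V dC/dt = Q C_in − Q C − k V C.
dC/dt = (Q/V) C_in − (Q/V + k) C; effective rate a = Q/V + k = 0.023796 + 0.0157 = 0.039496 min⁻¹.
C_ss = Q C_in/(Q + kV) = 0.53260 g/L; C(t) = C_ss + (C₀ − C_ss) e^(−a t).
C(68.2) = 0.53260 + (-0.53260)·e^(−0.039496·68.2) = 0.53260 + (-0.53260)·0.067635 = 0.49658 g/L.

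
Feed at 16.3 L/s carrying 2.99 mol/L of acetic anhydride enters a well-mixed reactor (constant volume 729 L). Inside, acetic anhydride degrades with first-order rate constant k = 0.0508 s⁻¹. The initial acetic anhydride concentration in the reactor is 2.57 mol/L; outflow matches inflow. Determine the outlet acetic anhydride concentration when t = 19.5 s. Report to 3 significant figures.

V dC/dt = Q(C_in − C) − k V C.
This is linear with rate a = Q/V + k = 0.073159 s⁻¹.
C_ss = Q C_in/(Q + kV) = 0.91382 mol/L; C(t) = C_ss + (C₀ − C_ss) e^(−a t).
C(19.5) = 0.91382 + (1.6562)·e^(−0.073159·19.5) = 0.91382 + (1.6562)·0.24012 = 1.3115 mol/L.

1.31 mol/L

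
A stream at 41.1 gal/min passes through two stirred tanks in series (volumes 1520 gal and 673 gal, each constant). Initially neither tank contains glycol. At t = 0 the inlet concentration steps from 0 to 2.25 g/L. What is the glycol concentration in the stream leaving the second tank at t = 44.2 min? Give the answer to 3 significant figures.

Time constants: τᵢ = Vᵢ/Q for each well-mixed tank.
τ₁ = 1520/41.1 = 36.983 min; τ₂ = 673/41.1 = 16.375 min.
Solving the cascade with C₁(0)=C₂(0)=0 gives C₂(t) = C_in[1 − (τ₁ e^(−t/τ₁) − τ₂ e^(−t/τ₂))/(τ₁ − τ₂)].
At t = 44.2: e^(−t/τ₁) = 0.30266, e^(−t/τ₂) = 0.067253.
C₂ = 2.25·[1 − (36.983·0.30266 − 16.375·0.067253)/(20.608)] = 2.25·0.51029 = 1.1482 g/L.

1.15 g/L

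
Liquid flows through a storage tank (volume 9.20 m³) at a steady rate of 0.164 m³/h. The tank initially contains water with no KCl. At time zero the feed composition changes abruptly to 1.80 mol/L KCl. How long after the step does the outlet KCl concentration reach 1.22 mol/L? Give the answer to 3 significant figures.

Accumulation = in − out for the solute gives V dC/dt = Q(C_in − C), so τ = V/Q = 56.098 h.
C(t) = C_in + (C₀ − C_in) e^(−t/τ). Set C = 1.22 and solve for t:
e^(−t/τ) = (C − C_in)/(C₀ − C_in) = (1.22 − 1.80)/(0 − 1.80) = 0.32222
t = −τ ln(…) = 56.098 × 1.1325 = 63.531 h.

63.5 h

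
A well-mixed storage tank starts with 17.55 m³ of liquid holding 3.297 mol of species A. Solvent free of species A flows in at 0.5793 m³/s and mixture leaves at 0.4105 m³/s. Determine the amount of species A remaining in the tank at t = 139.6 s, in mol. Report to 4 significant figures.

0.4159 mol

Total volume: dV/dt = Q_in − Q_out = 0.168800 m³/s, so V(t) = 17.55 + 0.168800 t and V(139.6) = 41.1145 m³.
Solute balance: dm/dt = 0 − Q_out C = −Q_out m/V(t).
Separate: dm/m = −Q_out dt/V(t) ⇒ ln(m/m₀) = −(Q_out/(Q_in−Q_out)) ln(V/V₀).
m = m₀ (V₀/V)^(Q_out/(Q_in−Q_out)) = 3.297 × (17.55/41.1145)^(2.43187) = 0.415923 mol.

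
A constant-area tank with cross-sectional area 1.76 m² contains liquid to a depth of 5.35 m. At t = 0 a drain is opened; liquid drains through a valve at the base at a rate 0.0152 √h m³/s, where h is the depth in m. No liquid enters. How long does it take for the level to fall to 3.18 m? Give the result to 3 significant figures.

123 s

With no inflow, A dh/dt = −0.0152 √h.
∫ h^(−1/2) dh = −(0.0152/A) ∫ dt, giving 2√h = 2√h₀ − (0.0152/A) t.
t = 2A(√h₀ − √h)/0.0152 = 2·1.76·(√5.35 − √3.18)/0.0152
  = 3.5200 × (2.3130 − 1.7833) / 0.0152 = 122.68 s.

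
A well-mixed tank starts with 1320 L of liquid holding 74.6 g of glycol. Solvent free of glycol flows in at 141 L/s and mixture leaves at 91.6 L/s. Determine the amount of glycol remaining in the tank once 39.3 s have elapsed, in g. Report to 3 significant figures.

13.9 g

Let m(t) be the amount of glycol. Volume: V(t) = V₀ + (Q_in − Q_out) t = 1320 + 49.400 t; V(39.3) = 3261.4 L.
Species balance (pure solvent in): dm/dt = −Q_out · m/V(t).
Separate: dm/m = −Q_out dt/V(t) ⇒ ln(m/m₀) = −(Q_out/(Q_in−Q_out)) ln(V/V₀).
m = m₀ (V₀/V)^(Q_out/(Q_in−Q_out)) = 74.6 × (1320/3261.4)^(1.8543) = 13.942 g.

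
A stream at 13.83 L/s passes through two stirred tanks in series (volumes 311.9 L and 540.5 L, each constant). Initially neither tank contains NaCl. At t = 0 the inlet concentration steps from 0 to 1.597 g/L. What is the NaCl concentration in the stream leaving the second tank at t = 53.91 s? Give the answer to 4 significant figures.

Species balance on tank i: dCᵢ/dt = (Cᵢ₋₁ − Cᵢ)/τᵢ with τᵢ = Vᵢ/Q.
τ₁ = 311.9/13.83 = 22.5524 s; τ₂ = 540.5/13.83 = 39.0817 s.
Tank 1: C₁ = C_in(1 − e^(−t/τ₁)). Tank 2 (τ₁ ≠ τ₂): C₂ = C_in[1 − (τ₁ e^(−t/τ₁) − τ₂ e^(−t/τ₂))/(τ₁ − τ₂)].
At t = 53.91: e^(−t/τ₁) = 0.0915902, e^(−t/τ₂) = 0.251725.
C₂ = 1.597·[1 − (22.5524·0.0915902 − 39.0817·0.251725)/(-16.5293)] = 1.597·0.529788 = 0.846072 g/L.

0.8461 g/L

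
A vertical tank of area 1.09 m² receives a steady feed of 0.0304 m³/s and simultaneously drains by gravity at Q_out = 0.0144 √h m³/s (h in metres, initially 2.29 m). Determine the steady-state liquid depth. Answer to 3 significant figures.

A dh/dt = Q_in − 0.0144 √h. Steady state requires inflow = outflow:
Q_in = 0.0144 √h_ss ⇒ √h_ss = 0.0304/0.0144 = 2.1111.
h_ss = 2.1111² = 4.4568 m. (Since h₀ = 2.29 m < h_ss, the level will rise toward this value.)

4.46 m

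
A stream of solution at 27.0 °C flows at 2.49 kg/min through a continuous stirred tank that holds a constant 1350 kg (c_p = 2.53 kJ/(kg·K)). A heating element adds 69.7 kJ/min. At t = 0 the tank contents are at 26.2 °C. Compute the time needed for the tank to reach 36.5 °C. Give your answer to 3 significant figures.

1100 min

Heat balance on the well-mixed liquid: M c_p dT/dt = ṁ c_p (T_in − T) + 69.7.
τ = M/ṁ = 542.17 min; T_ss = T_in + Q̇/(ṁ c_p) = 38.064 °C.
T(t) = T_ss + (T₀ − T_ss) e^(−t/τ). Set T = 36.5:
e^(−t/τ) = (36.5 − 38.064)/(26.2 − 38.064) = 0.13183
t = −542.17 · ln(0.13183) = 1098.6 min.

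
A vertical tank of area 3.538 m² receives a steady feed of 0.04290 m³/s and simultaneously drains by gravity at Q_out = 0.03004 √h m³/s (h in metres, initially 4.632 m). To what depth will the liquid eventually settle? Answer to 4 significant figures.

Volume balance on the tank: A dh/dt = Q_in − 0.03004 √h. At steady state dh/dt = 0:
Q_in = 0.03004 √h_ss ⇒ √h_ss = 0.04290/0.03004 = 1.42810.
h_ss = 1.42810² = 2.03946 m. (Since h₀ = 4.632 m > h_ss, the level will fall toward this value.)

2.039 m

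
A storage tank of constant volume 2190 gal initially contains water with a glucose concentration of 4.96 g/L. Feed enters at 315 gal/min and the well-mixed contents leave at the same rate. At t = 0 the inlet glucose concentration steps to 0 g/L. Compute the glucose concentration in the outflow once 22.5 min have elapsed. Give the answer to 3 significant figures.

Accumulation = in − out for the solute gives V dC/dt = Q(C_in − C).
Rewrite as dC/dt + C/τ = C_in/τ, τ = V/Q = 6.9524 min.
This is linear first-order; C(t) = C_in + (C₀ − C_in) e^(−t/τ).
C(22.5) = 0 + (4.96 − 0)·e^(−22.5/6.9524) = 0 + (4.9600)·0.039309 = 0.19497 g/L.

0.195 g/L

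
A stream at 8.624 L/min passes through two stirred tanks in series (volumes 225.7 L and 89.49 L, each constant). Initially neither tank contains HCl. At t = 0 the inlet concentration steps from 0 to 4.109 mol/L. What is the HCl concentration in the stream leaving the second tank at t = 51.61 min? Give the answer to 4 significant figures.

3.180 mol/L

Each tank obeys Vᵢ dCᵢ/dt = Q(Cᵢ₋₁ − Cᵢ), so τᵢ = Vᵢ/Q.
τ₁ = 225.7/8.624 = 26.1712 min; τ₂ = 89.49/8.624 = 10.3769 min.
Tank 1: C₁ = C_in(1 − e^(−t/τ₁)). Tank 2 (τ₁ ≠ τ₂): C₂ = C_in[1 − (τ₁ e^(−t/τ₁) − τ₂ e^(−t/τ₂))/(τ₁ − τ₂)].
At t = 51.61: e^(−t/τ₁) = 0.139176, e^(−t/τ₂) = 0.00691842.
C₂ = 4.109·[1 − (26.1712·0.139176 − 10.3769·0.00691842)/(15.7943)] = 4.109·0.773931 = 3.18008 mol/L.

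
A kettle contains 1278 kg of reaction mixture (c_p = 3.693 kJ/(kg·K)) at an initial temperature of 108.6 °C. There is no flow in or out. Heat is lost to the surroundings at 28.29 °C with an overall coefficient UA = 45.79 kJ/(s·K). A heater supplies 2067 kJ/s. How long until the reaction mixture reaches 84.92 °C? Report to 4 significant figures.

M c_p dT/dt = −UA(T − T_amb) + Q̇.
τ = M c_p/UA = 103.072 s; T_ss = T_amb + Q̇/UA = 28.29 + 2067/45.79 = 73.4309 °C.
T(t) = T_ss + (T₀ − T_ss)e^(−t/τ); set T = 84.92:
t = −τ ln[(T − T_ss)/(T₀ − T_ss)] = −103.072 · ln(0.326682) = 115.313 s.

115.3 s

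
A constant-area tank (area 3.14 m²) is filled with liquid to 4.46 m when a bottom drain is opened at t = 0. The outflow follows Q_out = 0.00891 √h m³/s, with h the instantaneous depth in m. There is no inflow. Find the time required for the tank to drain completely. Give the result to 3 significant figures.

1490 s

Accumulation of liquid (constant cross-section A): A dh/dt = −0.00891 √h.
Separate and integrate: 2(√h − √h₀) = −(0.00891/A) t.
Set h = 0: 2√h₀ = (0.00891/A) t_empty ⇒ t_empty = 2A√h₀/0.00891.
t_empty = 2·3.14·√4.46/0.00891 = 6.2800·2.1119/0.00891 = 1488.5 s.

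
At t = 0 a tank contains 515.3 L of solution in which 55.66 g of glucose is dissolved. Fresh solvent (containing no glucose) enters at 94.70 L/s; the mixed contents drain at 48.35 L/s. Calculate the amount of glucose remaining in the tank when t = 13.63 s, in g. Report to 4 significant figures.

24.16 g

Total volume: dV/dt = Q_in − Q_out = 46.3500 L/s, so V(t) = 515.3 + 46.3500 t and V(13.63) = 1147.05 L.
No glucose enters, so dm/dt = −Q_out · (m/V).
Separate: dm/m = −Q_out dt/V(t) ⇒ ln(m/m₀) = −(Q_out/(Q_in−Q_out)) ln(V/V₀).
m = m₀ (V₀/V)^(Q_out/(Q_in−Q_out)) = 55.66 × (515.3/1147.05)^(1.04315) = 24.1560 g.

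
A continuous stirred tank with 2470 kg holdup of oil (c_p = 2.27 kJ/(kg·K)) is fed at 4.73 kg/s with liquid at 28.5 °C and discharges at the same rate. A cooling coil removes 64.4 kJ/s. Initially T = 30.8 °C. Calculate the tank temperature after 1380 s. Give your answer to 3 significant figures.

M c_p dT/dt = ṁ c_p (T_in − T) − Q̇.
Rearrange: dT/dt = (T_ss − T)/τ with τ = M/ṁ = 522.20 s and T_ss = T_in − Q̇/(ṁ c_p) = 22.502 °C.
T approaches T_ss exponentially: T(t) = T_ss + (T₀ − T_ss) e^(−t/τ).
T(1380) = 22.502 + (8.2979)·e^(−1380/522.20) = 22.502 + (8.2979)·0.071171 = 23.093 °C.

23.1 °C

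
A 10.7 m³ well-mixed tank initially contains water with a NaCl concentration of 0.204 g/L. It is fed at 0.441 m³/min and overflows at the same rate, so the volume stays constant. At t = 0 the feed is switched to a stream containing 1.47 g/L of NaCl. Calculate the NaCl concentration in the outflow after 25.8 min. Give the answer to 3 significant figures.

1.03 g/L

Transient balance on the dissolved component: V dC/dt = Q(C_in − C).
Time constant τ = V/Q = 10.7/0.441 = 24.263 min.
Integrating: C(t) = C_in + (C₀ − C_in) e^(−t/τ).
C(25.8) = 1.47 + (0.204 − 1.47)·e^(−25.8/24.263) = 1.47 + (-1.2660)·0.34530 = 1.0329 g/L.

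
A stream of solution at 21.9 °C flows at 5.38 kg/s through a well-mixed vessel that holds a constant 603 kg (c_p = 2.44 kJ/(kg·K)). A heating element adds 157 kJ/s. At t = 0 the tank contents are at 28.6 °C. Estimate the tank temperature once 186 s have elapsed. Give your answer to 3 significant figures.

Energy balance: M c_p dT/dt = ṁ c_p (T_in − T) + 157.
τ = M/ṁ = 112.08 s; T_ss = T_in + Q̇/(ṁ c_p) = 21.9 + 157/(5.38·2.44) = 33.860 °C.
Solution: T(t) = T_ss + (T₀ − T_ss) e^(−t/τ).
T(186) = 33.860 + (-5.2599)·e^(−186/112.08) = 33.860 + (-5.2599)·0.19023 = 32.859 °C.

32.9 °C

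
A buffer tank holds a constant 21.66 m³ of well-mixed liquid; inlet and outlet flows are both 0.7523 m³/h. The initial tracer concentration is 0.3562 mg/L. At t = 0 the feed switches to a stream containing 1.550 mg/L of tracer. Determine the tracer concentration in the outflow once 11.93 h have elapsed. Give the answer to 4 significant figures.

Unsteady species balance (constant V, well mixed): V dC/dt = Q(C_in − C).
Rewrite as dC/dt + C/τ = C_in/τ, τ = V/Q = 28.7917 h.
Solution: C(t) = C_in + (C₀ − C_in) e^(−t/τ).
C(11.93) = 1.550 + (0.3562 − 1.550)·e^(−11.93/28.7917) = 1.550 + (-1.19380)·0.660766 = 0.761177 mg/L.

0.7612 mg/L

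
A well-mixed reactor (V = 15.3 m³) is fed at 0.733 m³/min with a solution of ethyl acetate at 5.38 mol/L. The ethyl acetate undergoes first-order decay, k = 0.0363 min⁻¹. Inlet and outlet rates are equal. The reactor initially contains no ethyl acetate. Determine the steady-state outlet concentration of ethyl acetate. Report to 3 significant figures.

3.06 mol/L

V dC/dt = Q(C_in − C) − k V C.
At steady state: 0 = Q C_in − (Q + kV) C_ss, so C_ss = Q C_in/(Q + kV).
C_ss = 0.733·5.38/(0.733 + 0.0363·15.3) = 3.9435/1.2884 = 3.0608 mol/L.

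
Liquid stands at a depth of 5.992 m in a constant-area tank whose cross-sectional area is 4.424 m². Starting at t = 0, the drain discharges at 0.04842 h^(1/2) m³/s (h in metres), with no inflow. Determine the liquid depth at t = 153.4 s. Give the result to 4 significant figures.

2.587 m

With no inflow, A dh/dt = −0.04842 √h.
∫ h^(−1/2) dh = −(0.04842/A) ∫ dt, giving 2√h = 2√h₀ − (0.04842/A) t.
√h = √5.992 − 0.04842·153.4/(2·4.424) = 2.44786 − 0.839470 = 1.60839.
h = 1.60839² = 2.58691 m.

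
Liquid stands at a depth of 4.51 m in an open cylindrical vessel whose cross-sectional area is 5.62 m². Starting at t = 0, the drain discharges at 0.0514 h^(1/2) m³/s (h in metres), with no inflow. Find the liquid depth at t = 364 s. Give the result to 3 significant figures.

0.211 m

With no inflow, A dh/dt = −0.0514 √h.
This is separable: 2 d(√h)/dt = −0.0514/A, so √h = √h₀ − (0.0514/(2A)) t.
√h = √4.51 − 0.0514·364/(2·5.62) = 2.1237 − 1.6646 = 0.45912.
h = 0.45912² = 0.21079 m.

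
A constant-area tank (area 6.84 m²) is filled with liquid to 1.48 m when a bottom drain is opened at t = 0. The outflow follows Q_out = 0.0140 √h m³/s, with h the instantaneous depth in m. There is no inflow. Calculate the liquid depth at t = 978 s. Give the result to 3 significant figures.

0.0465 m

A dh/dt = −Q_out = −0.0140 √h.
Separate and integrate: 2(√h − √h₀) = −(0.0140/A) t.
√h = √1.48 − 0.0140·978/(2·6.84) = 1.2166 − 1.0009 = 0.21568.
h = 0.21568² = 0.046516 m.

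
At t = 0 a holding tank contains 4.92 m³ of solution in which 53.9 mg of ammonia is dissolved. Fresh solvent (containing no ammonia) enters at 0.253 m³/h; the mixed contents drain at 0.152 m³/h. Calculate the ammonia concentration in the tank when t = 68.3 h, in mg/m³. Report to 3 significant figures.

1.22 mg/m³

Total volume: dV/dt = Q_in − Q_out = 0.10100 m³/h, so V(t) = 4.92 + 0.10100 t and V(68.3) = 11.818 m³.
No ammonia enters, so dm/dt = −Q_out · (m/V).
dm/m = −Q_out dt/(V₀ + 0.10100 t); integrating gives ln(m/m₀) = −(Q_out/(Q_in−Q_out)) ln(V/V₀).
m = m₀ (V₀/V)^(Q_out/(Q_in−Q_out)) = 53.9 × (4.92/11.818)^(1.5050) = 14.415 mg.
C = m/V = 14.415/11.818 = 1.2197 mg/m³.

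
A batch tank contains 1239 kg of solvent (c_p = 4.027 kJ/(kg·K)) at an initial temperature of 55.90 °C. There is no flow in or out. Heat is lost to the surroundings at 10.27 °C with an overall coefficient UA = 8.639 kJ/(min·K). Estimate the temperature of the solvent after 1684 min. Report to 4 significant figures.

M c_p dT/dt = −UA(T − T_amb).
dT/dt = (T_ss − T)/τ with T_ss = T_amb = 10.2700 °C, τ = M c_p/UA = 1239·4.027/8.639 = 577.550 min.
This is linear first-order; T(t) = T_ss + (T₀ − T_ss) e^(−t/τ).
T(1684) = 10.2700 + (45.6300)·0.0541625 = 12.7414 °C.

12.74 °C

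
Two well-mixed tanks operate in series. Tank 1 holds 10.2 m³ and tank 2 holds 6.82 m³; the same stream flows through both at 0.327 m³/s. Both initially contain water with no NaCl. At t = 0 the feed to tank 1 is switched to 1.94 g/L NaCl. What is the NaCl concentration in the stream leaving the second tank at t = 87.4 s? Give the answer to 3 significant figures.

1.64 g/L

Time constants: τᵢ = Vᵢ/Q for each well-mixed tank.
τ₁ = 10.2/0.327 = 31.193 s; τ₂ = 6.82/0.327 = 20.856 s.
Tank 1: C₁ = C_in(1 − e^(−t/τ₁)). Tank 2 (τ₁ ≠ τ₂): C₂ = C_in[1 − (τ₁ e^(−t/τ₁) − τ₂ e^(−t/τ₂))/(τ₁ − τ₂)].
At t = 87.4: e^(−t/τ₁) = 0.060692, e^(−t/τ₂) = 0.015137.
C₂ = 1.94·[1 − (31.193·0.060692 − 20.856·0.015137)/(10.336)] = 1.94·0.84739 = 1.6439 g/L.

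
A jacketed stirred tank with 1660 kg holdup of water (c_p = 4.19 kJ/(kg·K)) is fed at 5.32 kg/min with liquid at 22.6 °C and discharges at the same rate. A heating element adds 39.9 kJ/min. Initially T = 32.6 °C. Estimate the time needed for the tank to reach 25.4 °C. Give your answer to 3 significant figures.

654 min

First-law balance (no shaft work): M c_p dT/dt = ṁ c_p (T_in − T) + 39.9.
τ = M/ṁ = 312.03 min; T_ss = T_in + Q̇/(ṁ c_p) = 24.390 °C.
T(t) = T_ss + (T₀ − T_ss) e^(−t/τ). Set T = 25.4:
e^(−t/τ) = (25.4 − 24.390)/(32.6 − 24.390) = 0.12302
t = −312.03 · ln(0.12302) = 653.82 min.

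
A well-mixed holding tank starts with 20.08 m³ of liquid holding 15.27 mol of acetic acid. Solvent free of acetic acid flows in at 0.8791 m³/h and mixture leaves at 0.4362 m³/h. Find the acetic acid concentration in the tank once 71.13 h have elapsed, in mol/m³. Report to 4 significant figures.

Total volume: dV/dt = Q_in − Q_out = 0.442900 m³/h, so V(t) = 20.08 + 0.442900 t and V(71.13) = 51.5835 m³.
Species balance (pure solvent in): dm/dt = −Q_out · m/V(t).
Separate: dm/m = −Q_out dt/V(t) ⇒ ln(m/m₀) = −(Q_out/(Q_in−Q_out)) ln(V/V₀).
m = m₀ (V₀/V)^(Q_out/(Q_in−Q_out)) = 15.27 × (20.08/51.5835)^(0.984872) = 6.02963 mol.
C = m/V = 6.02963/51.5835 = 0.116891 mol/m³.

0.1169 mol/m³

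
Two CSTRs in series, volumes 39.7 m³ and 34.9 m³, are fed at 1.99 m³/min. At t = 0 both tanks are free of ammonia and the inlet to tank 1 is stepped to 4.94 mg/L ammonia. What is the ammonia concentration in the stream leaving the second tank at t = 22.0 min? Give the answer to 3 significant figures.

1.62 mg/L

Species balance on tank i: dCᵢ/dt = (Cᵢ₋₁ − Cᵢ)/τᵢ with τᵢ = Vᵢ/Q.
τ₁ = 39.7/1.99 = 19.950 min; τ₂ = 34.9/1.99 = 17.538 min.
Tank 1: C₁ = C_in(1 − e^(−t/τ₁)). Tank 2 (τ₁ ≠ τ₂): C₂ = C_in[1 − (τ₁ e^(−t/τ₁) − τ₂ e^(−t/τ₂))/(τ₁ − τ₂)].
At t = 22.0: e^(−t/τ₁) = 0.33195, e^(−t/τ₂) = 0.28524.
C₂ = 4.94·[1 − (19.950·0.33195 − 17.538·0.28524)/(2.4121)] = 4.94·0.32839 = 1.6223 mg/L.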